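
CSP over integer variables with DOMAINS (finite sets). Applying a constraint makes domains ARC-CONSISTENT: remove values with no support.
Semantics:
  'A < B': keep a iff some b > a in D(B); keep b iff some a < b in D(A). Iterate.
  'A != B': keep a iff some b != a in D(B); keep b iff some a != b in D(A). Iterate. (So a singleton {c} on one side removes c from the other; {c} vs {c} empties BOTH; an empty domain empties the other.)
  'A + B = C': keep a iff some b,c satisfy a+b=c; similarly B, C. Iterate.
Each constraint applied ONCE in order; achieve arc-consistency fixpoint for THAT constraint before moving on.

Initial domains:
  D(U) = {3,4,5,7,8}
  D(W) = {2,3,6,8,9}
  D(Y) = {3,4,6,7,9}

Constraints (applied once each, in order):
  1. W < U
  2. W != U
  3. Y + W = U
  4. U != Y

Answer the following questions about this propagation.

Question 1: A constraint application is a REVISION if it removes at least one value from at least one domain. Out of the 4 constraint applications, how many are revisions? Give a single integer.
Answer: 2

Derivation:
Constraint 1 (W < U) on D(W)={2,3,6,8,9} D(U)={3,4,5,7,8}: W {2,3,6,8,9}->{2,3,6} => REVISION
Constraint 2 (W != U) on D(W)={2,3,6} D(U)={3,4,5,7,8}: no change => not a revision
Constraint 3 (Y + W = U) on D(Y)={3,4,6,7,9} D(W)={2,3,6} D(U)={3,4,5,7,8}: Y {3,4,6,7,9}->{3,4,6}; W {2,3,6}->{2,3}; U {3,4,5,7,8}->{5,7,8} => REVISION
Constraint 4 (U != Y) on D(U)={5,7,8} D(Y)={3,4,6}: no change => not a revision
Total revisions = 2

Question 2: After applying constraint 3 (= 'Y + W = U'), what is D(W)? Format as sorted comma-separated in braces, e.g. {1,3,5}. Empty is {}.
Constraint 1 (W < U) on D(W)={2,3,6,8,9} D(U)={3,4,5,7,8}: W {2,3,6,8,9}->{2,3,6}
Constraint 2 (W != U) on D(W)={2,3,6} D(U)={3,4,5,7,8}: no change
Constraint 3 (Y + W = U) on D(Y)={3,4,6,7,9} D(W)={2,3,6} D(U)={3,4,5,7,8}: Y {3,4,6,7,9}->{3,4,6}; W {2,3,6}->{2,3}; U {3,4,5,7,8}->{5,7,8}
So after constraint 3: D(W) = {2,3}

Answer: {2,3}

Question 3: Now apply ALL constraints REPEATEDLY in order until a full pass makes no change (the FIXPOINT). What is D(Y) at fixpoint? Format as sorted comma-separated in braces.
pass 0 (initial): D(Y)={3,4,6,7,9}
pass 1: U {3,4,5,7,8}->{5,7,8}; W {2,3,6,8,9}->{2,3}; Y {3,4,6,7,9}->{3,4,6}
pass 2: no change
Fixpoint after 2 passes: D(Y) = {3,4,6}

Answer: {3,4,6}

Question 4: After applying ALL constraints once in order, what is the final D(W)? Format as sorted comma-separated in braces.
Answer: {2,3}

Derivation:
Constraint 1 (W < U) on D(W)={2,3,6,8,9} D(U)={3,4,5,7,8}: W {2,3,6,8,9}->{2,3,6}
Constraint 2 (W != U) on D(W)={2,3,6} D(U)={3,4,5,7,8}: no change
Constraint 3 (Y + W = U) on D(Y)={3,4,6,7,9} D(W)={2,3,6} D(U)={3,4,5,7,8}: Y {3,4,6,7,9}->{3,4,6}; W {2,3,6}->{2,3}; U {3,4,5,7,8}->{5,7,8}
Constraint 4 (U != Y) on D(U)={5,7,8} D(Y)={3,4,6}: no change
So after all 4 constraints: D(W) = {2,3}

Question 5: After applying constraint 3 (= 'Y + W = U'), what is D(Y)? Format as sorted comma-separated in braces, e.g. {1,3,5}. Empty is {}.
Constraint 1 (W < U) on D(W)={2,3,6,8,9} D(U)={3,4,5,7,8}: W {2,3,6,8,9}->{2,3,6}
Constraint 2 (W != U) on D(W)={2,3,6} D(U)={3,4,5,7,8}: no change
Constraint 3 (Y + W = U) on D(Y)={3,4,6,7,9} D(W)={2,3,6} D(U)={3,4,5,7,8}: Y {3,4,6,7,9}->{3,4,6}; W {2,3,6}->{2,3}; U {3,4,5,7,8}->{5,7,8}
So after constraint 3: D(Y) = {3,4,6}

Answer: {3,4,6}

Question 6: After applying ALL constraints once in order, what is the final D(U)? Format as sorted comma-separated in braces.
Constraint 1 (W < U) on D(W)={2,3,6,8,9} D(U)={3,4,5,7,8}: W {2,3,6,8,9}->{2,3,6}
Constraint 2 (W != U) on D(W)={2,3,6} D(U)={3,4,5,7,8}: no change
Constraint 3 (Y + W = U) on D(Y)={3,4,6,7,9} D(W)={2,3,6} D(U)={3,4,5,7,8}: Y {3,4,6,7,9}->{3,4,6}; W {2,3,6}->{2,3}; U {3,4,5,7,8}->{5,7,8}
Constraint 4 (U != Y) on D(U)={5,7,8} D(Y)={3,4,6}: no change
So after all 4 constraints: D(U) = {5,7,8}

Answer: {5,7,8}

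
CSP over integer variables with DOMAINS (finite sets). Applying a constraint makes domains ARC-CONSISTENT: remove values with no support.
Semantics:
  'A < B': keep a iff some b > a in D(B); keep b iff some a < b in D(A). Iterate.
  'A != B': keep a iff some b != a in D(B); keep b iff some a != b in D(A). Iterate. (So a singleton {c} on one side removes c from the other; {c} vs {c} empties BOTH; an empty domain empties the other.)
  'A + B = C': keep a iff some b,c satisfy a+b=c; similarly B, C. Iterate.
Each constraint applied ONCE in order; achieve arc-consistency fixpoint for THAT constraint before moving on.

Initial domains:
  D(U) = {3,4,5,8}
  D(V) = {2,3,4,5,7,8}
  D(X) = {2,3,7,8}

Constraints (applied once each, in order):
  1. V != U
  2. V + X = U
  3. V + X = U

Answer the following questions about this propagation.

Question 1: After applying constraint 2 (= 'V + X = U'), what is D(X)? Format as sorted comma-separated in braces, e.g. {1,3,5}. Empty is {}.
Answer: {2,3}

Derivation:
Constraint 1 (V != U) on D(V)={2,3,4,5,7,8} D(U)={3,4,5,8}: no change
Constraint 2 (V + X = U) on D(V)={2,3,4,5,7,8} D(X)={2,3,7,8} D(U)={3,4,5,8}: V {2,3,4,5,7,8}->{2,3,5}; X {2,3,7,8}->{2,3}; U {3,4,5,8}->{4,5,8}
So after constraint 2: D(X) = {2,3}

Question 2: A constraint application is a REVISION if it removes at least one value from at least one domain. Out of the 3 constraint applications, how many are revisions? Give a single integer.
Constraint 1 (V != U) on D(V)={2,3,4,5,7,8} D(U)={3,4,5,8}: no change => not a revision
Constraint 2 (V + X = U) on D(V)={2,3,4,5,7,8} D(X)={2,3,7,8} D(U)={3,4,5,8}: V {2,3,4,5,7,8}->{2,3,5}; X {2,3,7,8}->{2,3}; U {3,4,5,8}->{4,5,8} => REVISION
Constraint 3 (V + X = U) on D(V)={2,3,5} D(X)={2,3} D(U)={4,5,8}: no change => not a revision
Total revisions = 1

Answer: 1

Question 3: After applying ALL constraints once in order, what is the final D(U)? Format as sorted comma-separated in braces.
Constraint 1 (V != U) on D(V)={2,3,4,5,7,8} D(U)={3,4,5,8}: no change
Constraint 2 (V + X = U) on D(V)={2,3,4,5,7,8} D(X)={2,3,7,8} D(U)={3,4,5,8}: V {2,3,4,5,7,8}->{2,3,5}; X {2,3,7,8}->{2,3}; U {3,4,5,8}->{4,5,8}
Constraint 3 (V + X = U) on D(V)={2,3,5} D(X)={2,3} D(U)={4,5,8}: no change
So after all 3 constraints: D(U) = {4,5,8}

Answer: {4,5,8}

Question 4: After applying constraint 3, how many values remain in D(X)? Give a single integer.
Constraint 1 (V != U) on D(V)={2,3,4,5,7,8} D(U)={3,4,5,8}: no change
Constraint 2 (V + X = U) on D(V)={2,3,4,5,7,8} D(X)={2,3,7,8} D(U)={3,4,5,8}: V {2,3,4,5,7,8}->{2,3,5}; X {2,3,7,8}->{2,3}; U {3,4,5,8}->{4,5,8}
Constraint 3 (V + X = U) on D(V)={2,3,5} D(X)={2,3} D(U)={4,5,8}: no change
So after constraint 3: D(X)={2,3}, size = 2

Answer: 2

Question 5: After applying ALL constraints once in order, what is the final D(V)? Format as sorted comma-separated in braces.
Answer: {2,3,5}

Derivation:
Constraint 1 (V != U) on D(V)={2,3,4,5,7,8} D(U)={3,4,5,8}: no change
Constraint 2 (V + X = U) on D(V)={2,3,4,5,7,8} D(X)={2,3,7,8} D(U)={3,4,5,8}: V {2,3,4,5,7,8}->{2,3,5}; X {2,3,7,8}->{2,3}; U {3,4,5,8}->{4,5,8}
Constraint 3 (V + X = U) on D(V)={2,3,5} D(X)={2,3} D(U)={4,5,8}: no change
So after all 3 constraints: D(V) = {2,3,5}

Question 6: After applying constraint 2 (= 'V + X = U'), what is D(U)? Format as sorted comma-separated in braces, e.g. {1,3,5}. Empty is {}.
Constraint 1 (V != U) on D(V)={2,3,4,5,7,8} D(U)={3,4,5,8}: no change
Constraint 2 (V + X = U) on D(V)={2,3,4,5,7,8} D(X)={2,3,7,8} D(U)={3,4,5,8}: V {2,3,4,5,7,8}->{2,3,5}; X {2,3,7,8}->{2,3}; U {3,4,5,8}->{4,5,8}
So after constraint 2: D(U) = {4,5,8}

Answer: {4,5,8}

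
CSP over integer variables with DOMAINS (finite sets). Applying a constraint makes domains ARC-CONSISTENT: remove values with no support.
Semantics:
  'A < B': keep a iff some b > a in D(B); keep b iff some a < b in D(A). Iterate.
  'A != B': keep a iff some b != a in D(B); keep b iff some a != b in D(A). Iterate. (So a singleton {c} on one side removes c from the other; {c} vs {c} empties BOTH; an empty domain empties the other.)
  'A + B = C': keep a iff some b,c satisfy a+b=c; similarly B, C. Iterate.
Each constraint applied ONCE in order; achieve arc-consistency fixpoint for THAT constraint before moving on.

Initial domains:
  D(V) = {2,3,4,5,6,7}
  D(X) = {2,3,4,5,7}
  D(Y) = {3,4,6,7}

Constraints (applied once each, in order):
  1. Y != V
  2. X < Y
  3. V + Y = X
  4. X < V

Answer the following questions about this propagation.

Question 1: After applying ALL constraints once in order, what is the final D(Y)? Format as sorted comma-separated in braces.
Answer: {3}

Derivation:
Constraint 1 (Y != V) on D(Y)={3,4,6,7} D(V)={2,3,4,5,6,7}: no change
Constraint 2 (X < Y) on D(X)={2,3,4,5,7} D(Y)={3,4,6,7}: X {2,3,4,5,7}->{2,3,4,5}
Constraint 3 (V + Y = X) on D(V)={2,3,4,5,6,7} D(Y)={3,4,6,7} D(X)={2,3,4,5}: V {2,3,4,5,6,7}->{2}; Y {3,4,6,7}->{3}; X {2,3,4,5}->{5}
Constraint 4 (X < V) on D(X)={5} D(V)={2}: X {5}->{}; V {2}->{}
So after all 4 constraints: D(Y) = {3}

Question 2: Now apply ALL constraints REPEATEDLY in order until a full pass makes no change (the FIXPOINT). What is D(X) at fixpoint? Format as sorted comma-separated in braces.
pass 0 (initial): D(X)={2,3,4,5,7}
pass 1: V {2,3,4,5,6,7}->{}; X {2,3,4,5,7}->{}; Y {3,4,6,7}->{3}
pass 2: Y {3}->{}
pass 3: no change
Fixpoint after 3 passes: D(X) = {}

Answer: {}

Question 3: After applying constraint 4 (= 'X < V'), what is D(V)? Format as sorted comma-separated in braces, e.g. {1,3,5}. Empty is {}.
Constraint 1 (Y != V) on D(Y)={3,4,6,7} D(V)={2,3,4,5,6,7}: no change
Constraint 2 (X < Y) on D(X)={2,3,4,5,7} D(Y)={3,4,6,7}: X {2,3,4,5,7}->{2,3,4,5}
Constraint 3 (V + Y = X) on D(V)={2,3,4,5,6,7} D(Y)={3,4,6,7} D(X)={2,3,4,5}: V {2,3,4,5,6,7}->{2}; Y {3,4,6,7}->{3}; X {2,3,4,5}->{5}
Constraint 4 (X < V) on D(X)={5} D(V)={2}: X {5}->{}; V {2}->{}
So after constraint 4: D(V) = {}

Answer: {}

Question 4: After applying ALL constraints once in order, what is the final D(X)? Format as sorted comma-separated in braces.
Answer: {}

Derivation:
Constraint 1 (Y != V) on D(Y)={3,4,6,7} D(V)={2,3,4,5,6,7}: no change
Constraint 2 (X < Y) on D(X)={2,3,4,5,7} D(Y)={3,4,6,7}: X {2,3,4,5,7}->{2,3,4,5}
Constraint 3 (V + Y = X) on D(V)={2,3,4,5,6,7} D(Y)={3,4,6,7} D(X)={2,3,4,5}: V {2,3,4,5,6,7}->{2}; Y {3,4,6,7}->{3}; X {2,3,4,5}->{5}
Constraint 4 (X < V) on D(X)={5} D(V)={2}: X {5}->{}; V {2}->{}
So after all 4 constraints: D(X) = {}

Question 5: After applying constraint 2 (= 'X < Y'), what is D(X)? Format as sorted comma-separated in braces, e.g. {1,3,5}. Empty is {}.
Constraint 1 (Y != V) on D(Y)={3,4,6,7} D(V)={2,3,4,5,6,7}: no change
Constraint 2 (X < Y) on D(X)={2,3,4,5,7} D(Y)={3,4,6,7}: X {2,3,4,5,7}->{2,3,4,5}
So after constraint 2: D(X) = {2,3,4,5}

Answer: {2,3,4,5}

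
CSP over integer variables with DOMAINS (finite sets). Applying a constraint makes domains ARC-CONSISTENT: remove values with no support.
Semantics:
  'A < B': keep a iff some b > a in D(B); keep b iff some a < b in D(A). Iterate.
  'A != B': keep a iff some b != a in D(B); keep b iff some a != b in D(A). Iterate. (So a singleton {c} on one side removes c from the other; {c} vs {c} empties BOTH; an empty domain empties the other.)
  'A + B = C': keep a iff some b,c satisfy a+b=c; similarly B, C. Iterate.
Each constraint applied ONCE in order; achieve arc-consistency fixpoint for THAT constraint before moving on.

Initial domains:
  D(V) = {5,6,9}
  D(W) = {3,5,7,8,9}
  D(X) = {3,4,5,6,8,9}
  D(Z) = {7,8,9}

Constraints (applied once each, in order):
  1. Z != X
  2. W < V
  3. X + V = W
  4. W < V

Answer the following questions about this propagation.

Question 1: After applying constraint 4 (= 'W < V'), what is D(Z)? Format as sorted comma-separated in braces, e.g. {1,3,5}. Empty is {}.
Answer: {7,8,9}

Derivation:
Constraint 1 (Z != X) on D(Z)={7,8,9} D(X)={3,4,5,6,8,9}: no change
Constraint 2 (W < V) on D(W)={3,5,7,8,9} D(V)={5,6,9}: W {3,5,7,8,9}->{3,5,7,8}
Constraint 3 (X + V = W) on D(X)={3,4,5,6,8,9} D(V)={5,6,9} D(W)={3,5,7,8}: X {3,4,5,6,8,9}->{3}; V {5,6,9}->{5}; W {3,5,7,8}->{8}
Constraint 4 (W < V) on D(W)={8} D(V)={5}: W {8}->{}; V {5}->{}
So after constraint 4: D(Z) = {7,8,9}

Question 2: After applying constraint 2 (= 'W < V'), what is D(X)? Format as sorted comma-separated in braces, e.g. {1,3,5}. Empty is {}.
Answer: {3,4,5,6,8,9}

Derivation:
Constraint 1 (Z != X) on D(Z)={7,8,9} D(X)={3,4,5,6,8,9}: no change
Constraint 2 (W < V) on D(W)={3,5,7,8,9} D(V)={5,6,9}: W {3,5,7,8,9}->{3,5,7,8}
So after constraint 2: D(X) = {3,4,5,6,8,9}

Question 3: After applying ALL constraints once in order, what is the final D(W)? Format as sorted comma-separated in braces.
Answer: {}

Derivation:
Constraint 1 (Z != X) on D(Z)={7,8,9} D(X)={3,4,5,6,8,9}: no change
Constraint 2 (W < V) on D(W)={3,5,7,8,9} D(V)={5,6,9}: W {3,5,7,8,9}->{3,5,7,8}
Constraint 3 (X + V = W) on D(X)={3,4,5,6,8,9} D(V)={5,6,9} D(W)={3,5,7,8}: X {3,4,5,6,8,9}->{3}; V {5,6,9}->{5}; W {3,5,7,8}->{8}
Constraint 4 (W < V) on D(W)={8} D(V)={5}: W {8}->{}; V {5}->{}
So after all 4 constraints: D(W) = {}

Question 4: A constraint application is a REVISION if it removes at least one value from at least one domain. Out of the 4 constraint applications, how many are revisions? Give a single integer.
Constraint 1 (Z != X) on D(Z)={7,8,9} D(X)={3,4,5,6,8,9}: no change => not a revision
Constraint 2 (W < V) on D(W)={3,5,7,8,9} D(V)={5,6,9}: W {3,5,7,8,9}->{3,5,7,8} => REVISION
Constraint 3 (X + V = W) on D(X)={3,4,5,6,8,9} D(V)={5,6,9} D(W)={3,5,7,8}: X {3,4,5,6,8,9}->{3}; V {5,6,9}->{5}; W {3,5,7,8}->{8} => REVISION
Constraint 4 (W < V) on D(W)={8} D(V)={5}: W {8}->{}; V {5}->{} => REVISION
Total revisions = 3

Answer: 3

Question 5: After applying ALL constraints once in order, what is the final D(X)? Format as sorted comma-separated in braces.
Answer: {3}

Derivation:
Constraint 1 (Z != X) on D(Z)={7,8,9} D(X)={3,4,5,6,8,9}: no change
Constraint 2 (W < V) on D(W)={3,5,7,8,9} D(V)={5,6,9}: W {3,5,7,8,9}->{3,5,7,8}
Constraint 3 (X + V = W) on D(X)={3,4,5,6,8,9} D(V)={5,6,9} D(W)={3,5,7,8}: X {3,4,5,6,8,9}->{3}; V {5,6,9}->{5}; W {3,5,7,8}->{8}
Constraint 4 (W < V) on D(W)={8} D(V)={5}: W {8}->{}; V {5}->{}
So after all 4 constraints: D(X) = {3}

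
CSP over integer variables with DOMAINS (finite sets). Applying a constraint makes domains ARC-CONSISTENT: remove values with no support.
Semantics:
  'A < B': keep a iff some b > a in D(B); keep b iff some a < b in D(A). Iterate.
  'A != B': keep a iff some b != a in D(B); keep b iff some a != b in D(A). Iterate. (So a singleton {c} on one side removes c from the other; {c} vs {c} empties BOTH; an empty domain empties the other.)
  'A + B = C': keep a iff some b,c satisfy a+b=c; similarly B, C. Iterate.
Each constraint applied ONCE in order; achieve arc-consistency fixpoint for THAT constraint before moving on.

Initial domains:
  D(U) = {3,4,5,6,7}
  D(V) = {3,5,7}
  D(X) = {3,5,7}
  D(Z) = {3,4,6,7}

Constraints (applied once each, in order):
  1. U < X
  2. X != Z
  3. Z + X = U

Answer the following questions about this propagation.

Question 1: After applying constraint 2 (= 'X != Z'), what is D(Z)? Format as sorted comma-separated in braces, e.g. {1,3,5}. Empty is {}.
Answer: {3,4,6,7}

Derivation:
Constraint 1 (U < X) on D(U)={3,4,5,6,7} D(X)={3,5,7}: U {3,4,5,6,7}->{3,4,5,6}; X {3,5,7}->{5,7}
Constraint 2 (X != Z) on D(X)={5,7} D(Z)={3,4,6,7}: no change
So after constraint 2: D(Z) = {3,4,6,7}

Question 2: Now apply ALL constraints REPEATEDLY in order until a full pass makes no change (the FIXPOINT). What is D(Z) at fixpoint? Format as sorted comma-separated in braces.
Answer: {}

Derivation:
pass 0 (initial): D(Z)={3,4,6,7}
pass 1: U {3,4,5,6,7}->{}; X {3,5,7}->{}; Z {3,4,6,7}->{}
pass 2: no change
Fixpoint after 2 passes: D(Z) = {}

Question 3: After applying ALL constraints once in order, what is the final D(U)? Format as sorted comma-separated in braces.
Constraint 1 (U < X) on D(U)={3,4,5,6,7} D(X)={3,5,7}: U {3,4,5,6,7}->{3,4,5,6}; X {3,5,7}->{5,7}
Constraint 2 (X != Z) on D(X)={5,7} D(Z)={3,4,6,7}: no change
Constraint 3 (Z + X = U) on D(Z)={3,4,6,7} D(X)={5,7} D(U)={3,4,5,6}: Z {3,4,6,7}->{}; X {5,7}->{}; U {3,4,5,6}->{}
So after all 3 constraints: D(U) = {}

Answer: {}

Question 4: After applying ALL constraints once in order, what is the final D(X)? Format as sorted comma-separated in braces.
Answer: {}

Derivation:
Constraint 1 (U < X) on D(U)={3,4,5,6,7} D(X)={3,5,7}: U {3,4,5,6,7}->{3,4,5,6}; X {3,5,7}->{5,7}
Constraint 2 (X != Z) on D(X)={5,7} D(Z)={3,4,6,7}: no change
Constraint 3 (Z + X = U) on D(Z)={3,4,6,7} D(X)={5,7} D(U)={3,4,5,6}: Z {3,4,6,7}->{}; X {5,7}->{}; U {3,4,5,6}->{}
So after all 3 constraints: D(X) = {}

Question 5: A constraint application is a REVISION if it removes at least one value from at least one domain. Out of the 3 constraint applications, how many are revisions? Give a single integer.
Answer: 2

Derivation:
Constraint 1 (U < X) on D(U)={3,4,5,6,7} D(X)={3,5,7}: U {3,4,5,6,7}->{3,4,5,6}; X {3,5,7}->{5,7} => REVISION
Constraint 2 (X != Z) on D(X)={5,7} D(Z)={3,4,6,7}: no change => not a revision
Constraint 3 (Z + X = U) on D(Z)={3,4,6,7} D(X)={5,7} D(U)={3,4,5,6}: Z {3,4,6,7}->{}; X {5,7}->{}; U {3,4,5,6}->{} => REVISION
Total revisions = 2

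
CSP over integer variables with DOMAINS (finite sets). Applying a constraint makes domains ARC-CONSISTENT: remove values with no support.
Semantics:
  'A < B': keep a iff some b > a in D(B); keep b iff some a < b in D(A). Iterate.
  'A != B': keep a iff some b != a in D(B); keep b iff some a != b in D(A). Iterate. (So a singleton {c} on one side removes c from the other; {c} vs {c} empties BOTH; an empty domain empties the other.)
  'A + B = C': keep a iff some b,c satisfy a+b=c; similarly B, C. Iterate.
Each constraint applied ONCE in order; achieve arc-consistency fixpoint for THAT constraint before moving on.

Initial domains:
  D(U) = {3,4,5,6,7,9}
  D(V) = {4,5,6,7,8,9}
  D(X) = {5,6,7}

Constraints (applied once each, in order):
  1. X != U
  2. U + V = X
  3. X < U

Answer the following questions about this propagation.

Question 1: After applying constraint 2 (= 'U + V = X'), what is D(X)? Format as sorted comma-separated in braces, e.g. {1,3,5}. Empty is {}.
Answer: {7}

Derivation:
Constraint 1 (X != U) on D(X)={5,6,7} D(U)={3,4,5,6,7,9}: no change
Constraint 2 (U + V = X) on D(U)={3,4,5,6,7,9} D(V)={4,5,6,7,8,9} D(X)={5,6,7}: U {3,4,5,6,7,9}->{3}; V {4,5,6,7,8,9}->{4}; X {5,6,7}->{7}
So after constraint 2: D(X) = {7}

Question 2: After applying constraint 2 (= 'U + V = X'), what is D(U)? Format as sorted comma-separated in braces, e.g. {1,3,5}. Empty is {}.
Answer: {3}

Derivation:
Constraint 1 (X != U) on D(X)={5,6,7} D(U)={3,4,5,6,7,9}: no change
Constraint 2 (U + V = X) on D(U)={3,4,5,6,7,9} D(V)={4,5,6,7,8,9} D(X)={5,6,7}: U {3,4,5,6,7,9}->{3}; V {4,5,6,7,8,9}->{4}; X {5,6,7}->{7}
So after constraint 2: D(U) = {3}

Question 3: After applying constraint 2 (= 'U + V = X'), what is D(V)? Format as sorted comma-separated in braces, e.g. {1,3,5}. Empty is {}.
Constraint 1 (X != U) on D(X)={5,6,7} D(U)={3,4,5,6,7,9}: no change
Constraint 2 (U + V = X) on D(U)={3,4,5,6,7,9} D(V)={4,5,6,7,8,9} D(X)={5,6,7}: U {3,4,5,6,7,9}->{3}; V {4,5,6,7,8,9}->{4}; X {5,6,7}->{7}
So after constraint 2: D(V) = {4}

Answer: {4}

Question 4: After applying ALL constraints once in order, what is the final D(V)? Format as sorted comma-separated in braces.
Constraint 1 (X != U) on D(X)={5,6,7} D(U)={3,4,5,6,7,9}: no change
Constraint 2 (U + V = X) on D(U)={3,4,5,6,7,9} D(V)={4,5,6,7,8,9} D(X)={5,6,7}: U {3,4,5,6,7,9}->{3}; V {4,5,6,7,8,9}->{4}; X {5,6,7}->{7}
Constraint 3 (X < U) on D(X)={7} D(U)={3}: X {7}->{}; U {3}->{}
So after all 3 constraints: D(V) = {4}

Answer: {4}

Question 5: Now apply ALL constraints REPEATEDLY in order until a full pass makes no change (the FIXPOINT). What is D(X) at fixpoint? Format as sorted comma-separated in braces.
pass 0 (initial): D(X)={5,6,7}
pass 1: U {3,4,5,6,7,9}->{}; V {4,5,6,7,8,9}->{4}; X {5,6,7}->{}
pass 2: V {4}->{}
pass 3: no change
Fixpoint after 3 passes: D(X) = {}

Answer: {}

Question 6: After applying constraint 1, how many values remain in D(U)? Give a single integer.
Constraint 1 (X != U) on D(X)={5,6,7} D(U)={3,4,5,6,7,9}: no change
So after constraint 1: D(U)={3,4,5,6,7,9}, size = 6

Answer: 6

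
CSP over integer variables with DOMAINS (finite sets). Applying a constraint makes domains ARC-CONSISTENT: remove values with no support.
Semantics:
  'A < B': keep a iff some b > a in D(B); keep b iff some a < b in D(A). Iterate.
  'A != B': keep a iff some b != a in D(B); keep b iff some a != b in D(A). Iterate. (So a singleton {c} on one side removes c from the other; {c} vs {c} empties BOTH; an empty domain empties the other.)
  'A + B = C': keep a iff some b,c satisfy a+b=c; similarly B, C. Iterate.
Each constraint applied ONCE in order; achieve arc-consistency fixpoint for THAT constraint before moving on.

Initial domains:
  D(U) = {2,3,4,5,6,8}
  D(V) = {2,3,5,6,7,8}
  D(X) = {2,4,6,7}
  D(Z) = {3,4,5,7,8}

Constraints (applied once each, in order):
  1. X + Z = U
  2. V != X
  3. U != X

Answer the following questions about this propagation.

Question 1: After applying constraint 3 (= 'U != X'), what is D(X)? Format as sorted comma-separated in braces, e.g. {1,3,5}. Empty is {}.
Answer: {2,4}

Derivation:
Constraint 1 (X + Z = U) on D(X)={2,4,6,7} D(Z)={3,4,5,7,8} D(U)={2,3,4,5,6,8}: X {2,4,6,7}->{2,4}; Z {3,4,5,7,8}->{3,4}; U {2,3,4,5,6,8}->{5,6,8}
Constraint 2 (V != X) on D(V)={2,3,5,6,7,8} D(X)={2,4}: no change
Constraint 3 (U != X) on D(U)={5,6,8} D(X)={2,4}: no change
So after constraint 3: D(X) = {2,4}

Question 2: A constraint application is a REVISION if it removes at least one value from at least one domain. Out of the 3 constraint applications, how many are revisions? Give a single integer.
Constraint 1 (X + Z = U) on D(X)={2,4,6,7} D(Z)={3,4,5,7,8} D(U)={2,3,4,5,6,8}: X {2,4,6,7}->{2,4}; Z {3,4,5,7,8}->{3,4}; U {2,3,4,5,6,8}->{5,6,8} => REVISION
Constraint 2 (V != X) on D(V)={2,3,5,6,7,8} D(X)={2,4}: no change => not a revision
Constraint 3 (U != X) on D(U)={5,6,8} D(X)={2,4}: no change => not a revision
Total revisions = 1

Answer: 1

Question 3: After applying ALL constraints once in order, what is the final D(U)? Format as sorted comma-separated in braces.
Constraint 1 (X + Z = U) on D(X)={2,4,6,7} D(Z)={3,4,5,7,8} D(U)={2,3,4,5,6,8}: X {2,4,6,7}->{2,4}; Z {3,4,5,7,8}->{3,4}; U {2,3,4,5,6,8}->{5,6,8}
Constraint 2 (V != X) on D(V)={2,3,5,6,7,8} D(X)={2,4}: no change
Constraint 3 (U != X) on D(U)={5,6,8} D(X)={2,4}: no change
So after all 3 constraints: D(U) = {5,6,8}

Answer: {5,6,8}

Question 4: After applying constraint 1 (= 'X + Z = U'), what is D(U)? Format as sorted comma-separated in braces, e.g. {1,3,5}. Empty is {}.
Constraint 1 (X + Z = U) on D(X)={2,4,6,7} D(Z)={3,4,5,7,8} D(U)={2,3,4,5,6,8}: X {2,4,6,7}->{2,4}; Z {3,4,5,7,8}->{3,4}; U {2,3,4,5,6,8}->{5,6,8}
So after constraint 1: D(U) = {5,6,8}

Answer: {5,6,8}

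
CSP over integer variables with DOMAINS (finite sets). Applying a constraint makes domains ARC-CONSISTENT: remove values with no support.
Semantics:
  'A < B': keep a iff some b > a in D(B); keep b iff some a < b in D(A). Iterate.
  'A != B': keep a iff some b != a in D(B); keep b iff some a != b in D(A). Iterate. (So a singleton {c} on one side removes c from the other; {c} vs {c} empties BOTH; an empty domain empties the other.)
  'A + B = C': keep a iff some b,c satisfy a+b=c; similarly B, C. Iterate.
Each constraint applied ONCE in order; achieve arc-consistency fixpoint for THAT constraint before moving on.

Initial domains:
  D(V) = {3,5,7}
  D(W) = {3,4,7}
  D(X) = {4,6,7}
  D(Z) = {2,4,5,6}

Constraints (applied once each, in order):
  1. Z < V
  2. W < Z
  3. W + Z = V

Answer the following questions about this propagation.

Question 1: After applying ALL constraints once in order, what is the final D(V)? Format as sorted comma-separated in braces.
Answer: {7}

Derivation:
Constraint 1 (Z < V) on D(Z)={2,4,5,6} D(V)={3,5,7}: no change
Constraint 2 (W < Z) on D(W)={3,4,7} D(Z)={2,4,5,6}: W {3,4,7}->{3,4}; Z {2,4,5,6}->{4,5,6}
Constraint 3 (W + Z = V) on D(W)={3,4} D(Z)={4,5,6} D(V)={3,5,7}: W {3,4}->{3}; Z {4,5,6}->{4}; V {3,5,7}->{7}
So after all 3 constraints: D(V) = {7}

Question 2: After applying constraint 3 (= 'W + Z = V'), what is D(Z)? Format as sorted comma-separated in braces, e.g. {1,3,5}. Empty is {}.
Constraint 1 (Z < V) on D(Z)={2,4,5,6} D(V)={3,5,7}: no change
Constraint 2 (W < Z) on D(W)={3,4,7} D(Z)={2,4,5,6}: W {3,4,7}->{3,4}; Z {2,4,5,6}->{4,5,6}
Constraint 3 (W + Z = V) on D(W)={3,4} D(Z)={4,5,6} D(V)={3,5,7}: W {3,4}->{3}; Z {4,5,6}->{4}; V {3,5,7}->{7}
So after constraint 3: D(Z) = {4}

Answer: {4}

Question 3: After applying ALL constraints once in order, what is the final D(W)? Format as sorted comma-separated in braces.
Answer: {3}

Derivation:
Constraint 1 (Z < V) on D(Z)={2,4,5,6} D(V)={3,5,7}: no change
Constraint 2 (W < Z) on D(W)={3,4,7} D(Z)={2,4,5,6}: W {3,4,7}->{3,4}; Z {2,4,5,6}->{4,5,6}
Constraint 3 (W + Z = V) on D(W)={3,4} D(Z)={4,5,6} D(V)={3,5,7}: W {3,4}->{3}; Z {4,5,6}->{4}; V {3,5,7}->{7}
So after all 3 constraints: D(W) = {3}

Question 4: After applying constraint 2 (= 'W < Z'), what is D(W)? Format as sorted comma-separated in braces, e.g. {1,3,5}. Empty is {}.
Constraint 1 (Z < V) on D(Z)={2,4,5,6} D(V)={3,5,7}: no change
Constraint 2 (W < Z) on D(W)={3,4,7} D(Z)={2,4,5,6}: W {3,4,7}->{3,4}; Z {2,4,5,6}->{4,5,6}
So after constraint 2: D(W) = {3,4}

Answer: {3,4}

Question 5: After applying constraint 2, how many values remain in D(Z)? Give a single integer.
Answer: 3

Derivation:
Constraint 1 (Z < V) on D(Z)={2,4,5,6} D(V)={3,5,7}: no change
Constraint 2 (W < Z) on D(W)={3,4,7} D(Z)={2,4,5,6}: W {3,4,7}->{3,4}; Z {2,4,5,6}->{4,5,6}
So after constraint 2: D(Z)={4,5,6}, size = 3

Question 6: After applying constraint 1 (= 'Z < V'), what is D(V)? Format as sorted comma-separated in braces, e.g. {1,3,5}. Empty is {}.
Constraint 1 (Z < V) on D(Z)={2,4,5,6} D(V)={3,5,7}: no change
So after constraint 1: D(V) = {3,5,7}

Answer: {3,5,7}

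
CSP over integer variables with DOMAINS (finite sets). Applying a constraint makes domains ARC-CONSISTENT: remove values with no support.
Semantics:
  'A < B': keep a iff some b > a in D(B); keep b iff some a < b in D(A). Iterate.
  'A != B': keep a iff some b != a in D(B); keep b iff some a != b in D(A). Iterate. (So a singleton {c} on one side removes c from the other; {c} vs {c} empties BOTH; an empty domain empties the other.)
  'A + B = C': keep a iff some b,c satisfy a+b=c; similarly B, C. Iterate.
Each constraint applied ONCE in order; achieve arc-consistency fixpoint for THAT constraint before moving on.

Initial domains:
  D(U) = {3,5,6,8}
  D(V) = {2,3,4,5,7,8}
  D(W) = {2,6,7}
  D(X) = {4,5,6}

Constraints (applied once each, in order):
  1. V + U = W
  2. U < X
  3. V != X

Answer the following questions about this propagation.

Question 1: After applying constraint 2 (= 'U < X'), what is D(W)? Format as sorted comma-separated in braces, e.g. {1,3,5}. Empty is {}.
Constraint 1 (V + U = W) on D(V)={2,3,4,5,7,8} D(U)={3,5,6,8} D(W)={2,6,7}: V {2,3,4,5,7,8}->{2,3,4}; U {3,5,6,8}->{3,5}; W {2,6,7}->{6,7}
Constraint 2 (U < X) on D(U)={3,5} D(X)={4,5,6}: no change
So after constraint 2: D(W) = {6,7}

Answer: {6,7}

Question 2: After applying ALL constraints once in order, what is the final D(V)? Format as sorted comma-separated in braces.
Answer: {2,3,4}

Derivation:
Constraint 1 (V + U = W) on D(V)={2,3,4,5,7,8} D(U)={3,5,6,8} D(W)={2,6,7}: V {2,3,4,5,7,8}->{2,3,4}; U {3,5,6,8}->{3,5}; W {2,6,7}->{6,7}
Constraint 2 (U < X) on D(U)={3,5} D(X)={4,5,6}: no change
Constraint 3 (V != X) on D(V)={2,3,4} D(X)={4,5,6}: no change
So after all 3 constraints: D(V) = {2,3,4}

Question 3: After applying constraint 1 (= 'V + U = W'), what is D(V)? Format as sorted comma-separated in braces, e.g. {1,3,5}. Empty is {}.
Constraint 1 (V + U = W) on D(V)={2,3,4,5,7,8} D(U)={3,5,6,8} D(W)={2,6,7}: V {2,3,4,5,7,8}->{2,3,4}; U {3,5,6,8}->{3,5}; W {2,6,7}->{6,7}
So after constraint 1: D(V) = {2,3,4}

Answer: {2,3,4}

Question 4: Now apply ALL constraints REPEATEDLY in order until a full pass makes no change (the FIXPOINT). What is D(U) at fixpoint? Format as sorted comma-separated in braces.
Answer: {3,5}

Derivation:
pass 0 (initial): D(U)={3,5,6,8}
pass 1: U {3,5,6,8}->{3,5}; V {2,3,4,5,7,8}->{2,3,4}; W {2,6,7}->{6,7}
pass 2: no change
Fixpoint after 2 passes: D(U) = {3,5}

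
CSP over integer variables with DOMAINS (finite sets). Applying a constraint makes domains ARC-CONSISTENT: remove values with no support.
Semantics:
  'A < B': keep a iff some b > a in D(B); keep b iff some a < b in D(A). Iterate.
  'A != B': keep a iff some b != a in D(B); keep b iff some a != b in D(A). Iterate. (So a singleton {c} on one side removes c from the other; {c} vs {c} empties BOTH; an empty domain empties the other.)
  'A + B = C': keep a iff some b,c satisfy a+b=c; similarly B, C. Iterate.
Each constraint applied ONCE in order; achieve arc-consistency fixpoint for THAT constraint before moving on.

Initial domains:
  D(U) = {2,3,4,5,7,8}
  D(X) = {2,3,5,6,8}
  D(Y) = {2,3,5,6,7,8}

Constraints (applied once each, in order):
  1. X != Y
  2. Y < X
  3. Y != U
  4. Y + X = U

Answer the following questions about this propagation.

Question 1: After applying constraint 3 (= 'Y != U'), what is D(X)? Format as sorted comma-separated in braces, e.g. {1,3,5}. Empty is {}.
Answer: {3,5,6,8}

Derivation:
Constraint 1 (X != Y) on D(X)={2,3,5,6,8} D(Y)={2,3,5,6,7,8}: no change
Constraint 2 (Y < X) on D(Y)={2,3,5,6,7,8} D(X)={2,3,5,6,8}: Y {2,3,5,6,7,8}->{2,3,5,6,7}; X {2,3,5,6,8}->{3,5,6,8}
Constraint 3 (Y != U) on D(Y)={2,3,5,6,7} D(U)={2,3,4,5,7,8}: no change
So after constraint 3: D(X) = {3,5,6,8}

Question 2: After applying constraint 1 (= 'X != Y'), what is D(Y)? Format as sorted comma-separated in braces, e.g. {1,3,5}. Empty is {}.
Constraint 1 (X != Y) on D(X)={2,3,5,6,8} D(Y)={2,3,5,6,7,8}: no change
So after constraint 1: D(Y) = {2,3,5,6,7,8}

Answer: {2,3,5,6,7,8}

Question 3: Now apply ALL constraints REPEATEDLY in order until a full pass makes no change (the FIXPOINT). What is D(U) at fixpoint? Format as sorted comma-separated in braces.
pass 0 (initial): D(U)={2,3,4,5,7,8}
pass 1: U {2,3,4,5,7,8}->{5,7,8}; X {2,3,5,6,8}->{3,5,6}; Y {2,3,5,6,7,8}->{2,3,5}
pass 2: no change
Fixpoint after 2 passes: D(U) = {5,7,8}

Answer: {5,7,8}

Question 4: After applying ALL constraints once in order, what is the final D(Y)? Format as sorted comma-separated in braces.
Constraint 1 (X != Y) on D(X)={2,3,5,6,8} D(Y)={2,3,5,6,7,8}: no change
Constraint 2 (Y < X) on D(Y)={2,3,5,6,7,8} D(X)={2,3,5,6,8}: Y {2,3,5,6,7,8}->{2,3,5,6,7}; X {2,3,5,6,8}->{3,5,6,8}
Constraint 3 (Y != U) on D(Y)={2,3,5,6,7} D(U)={2,3,4,5,7,8}: no change
Constraint 4 (Y + X = U) on D(Y)={2,3,5,6,7} D(X)={3,5,6,8} D(U)={2,3,4,5,7,8}: Y {2,3,5,6,7}->{2,3,5}; X {3,5,6,8}->{3,5,6}; U {2,3,4,5,7,8}->{5,7,8}
So after all 4 constraints: D(Y) = {2,3,5}

Answer: {2,3,5}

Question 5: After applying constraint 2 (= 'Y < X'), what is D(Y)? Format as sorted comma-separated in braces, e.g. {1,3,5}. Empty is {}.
Answer: {2,3,5,6,7}

Derivation:
Constraint 1 (X != Y) on D(X)={2,3,5,6,8} D(Y)={2,3,5,6,7,8}: no change
Constraint 2 (Y < X) on D(Y)={2,3,5,6,7,8} D(X)={2,3,5,6,8}: Y {2,3,5,6,7,8}->{2,3,5,6,7}; X {2,3,5,6,8}->{3,5,6,8}
So after constraint 2: D(Y) = {2,3,5,6,7}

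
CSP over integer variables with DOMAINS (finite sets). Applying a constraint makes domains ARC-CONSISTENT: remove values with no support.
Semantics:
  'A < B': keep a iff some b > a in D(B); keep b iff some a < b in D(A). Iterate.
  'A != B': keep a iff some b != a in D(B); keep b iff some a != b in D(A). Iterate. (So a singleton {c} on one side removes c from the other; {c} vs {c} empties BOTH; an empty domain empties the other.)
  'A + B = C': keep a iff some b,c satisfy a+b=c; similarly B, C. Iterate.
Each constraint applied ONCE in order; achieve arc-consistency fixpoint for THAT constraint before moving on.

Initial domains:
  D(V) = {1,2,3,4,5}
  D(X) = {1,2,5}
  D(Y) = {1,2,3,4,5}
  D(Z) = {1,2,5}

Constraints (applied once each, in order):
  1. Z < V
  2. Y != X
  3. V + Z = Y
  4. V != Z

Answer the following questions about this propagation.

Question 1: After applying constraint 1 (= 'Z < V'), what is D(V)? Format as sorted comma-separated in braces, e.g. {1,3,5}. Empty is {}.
Answer: {2,3,4,5}

Derivation:
Constraint 1 (Z < V) on D(Z)={1,2,5} D(V)={1,2,3,4,5}: Z {1,2,5}->{1,2}; V {1,2,3,4,5}->{2,3,4,5}
So after constraint 1: D(V) = {2,3,4,5}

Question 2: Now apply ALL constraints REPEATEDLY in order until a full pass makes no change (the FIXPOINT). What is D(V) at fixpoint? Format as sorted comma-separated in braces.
pass 0 (initial): D(V)={1,2,3,4,5}
pass 1: V {1,2,3,4,5}->{2,3,4}; Y {1,2,3,4,5}->{3,4,5}; Z {1,2,5}->{1,2}
pass 2: no change
Fixpoint after 2 passes: D(V) = {2,3,4}

Answer: {2,3,4}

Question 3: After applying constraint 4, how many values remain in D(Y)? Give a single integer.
Answer: 3

Derivation:
Constraint 1 (Z < V) on D(Z)={1,2,5} D(V)={1,2,3,4,5}: Z {1,2,5}->{1,2}; V {1,2,3,4,5}->{2,3,4,5}
Constraint 2 (Y != X) on D(Y)={1,2,3,4,5} D(X)={1,2,5}: no change
Constraint 3 (V + Z = Y) on D(V)={2,3,4,5} D(Z)={1,2} D(Y)={1,2,3,4,5}: V {2,3,4,5}->{2,3,4}; Y {1,2,3,4,5}->{3,4,5}
Constraint 4 (V != Z) on D(V)={2,3,4} D(Z)={1,2}: no change
So after constraint 4: D(Y)={3,4,5}, size = 3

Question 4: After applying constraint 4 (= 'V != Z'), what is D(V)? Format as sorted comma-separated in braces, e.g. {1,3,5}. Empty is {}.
Answer: {2,3,4}

Derivation:
Constraint 1 (Z < V) on D(Z)={1,2,5} D(V)={1,2,3,4,5}: Z {1,2,5}->{1,2}; V {1,2,3,4,5}->{2,3,4,5}
Constraint 2 (Y != X) on D(Y)={1,2,3,4,5} D(X)={1,2,5}: no change
Constraint 3 (V + Z = Y) on D(V)={2,3,4,5} D(Z)={1,2} D(Y)={1,2,3,4,5}: V {2,3,4,5}->{2,3,4}; Y {1,2,3,4,5}->{3,4,5}
Constraint 4 (V != Z) on D(V)={2,3,4} D(Z)={1,2}: no change
So after constraint 4: D(V) = {2,3,4}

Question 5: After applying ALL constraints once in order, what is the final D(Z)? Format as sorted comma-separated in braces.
Constraint 1 (Z < V) on D(Z)={1,2,5} D(V)={1,2,3,4,5}: Z {1,2,5}->{1,2}; V {1,2,3,4,5}->{2,3,4,5}
Constraint 2 (Y != X) on D(Y)={1,2,3,4,5} D(X)={1,2,5}: no change
Constraint 3 (V + Z = Y) on D(V)={2,3,4,5} D(Z)={1,2} D(Y)={1,2,3,4,5}: V {2,3,4,5}->{2,3,4}; Y {1,2,3,4,5}->{3,4,5}
Constraint 4 (V != Z) on D(V)={2,3,4} D(Z)={1,2}: no change
So after all 4 constraints: D(Z) = {1,2}

Answer: {1,2}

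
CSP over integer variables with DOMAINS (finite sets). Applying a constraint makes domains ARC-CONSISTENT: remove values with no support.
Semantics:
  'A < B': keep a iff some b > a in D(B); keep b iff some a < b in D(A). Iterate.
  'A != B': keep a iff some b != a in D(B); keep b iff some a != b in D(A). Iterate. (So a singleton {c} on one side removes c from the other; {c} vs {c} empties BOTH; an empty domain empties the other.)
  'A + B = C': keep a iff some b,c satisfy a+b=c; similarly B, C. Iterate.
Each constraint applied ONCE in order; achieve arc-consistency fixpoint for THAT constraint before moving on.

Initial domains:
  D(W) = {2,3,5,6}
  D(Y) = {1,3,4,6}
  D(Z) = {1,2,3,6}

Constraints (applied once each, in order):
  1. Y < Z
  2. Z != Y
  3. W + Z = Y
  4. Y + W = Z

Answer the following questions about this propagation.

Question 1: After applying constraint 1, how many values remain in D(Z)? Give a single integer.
Answer: 3

Derivation:
Constraint 1 (Y < Z) on D(Y)={1,3,4,6} D(Z)={1,2,3,6}: Y {1,3,4,6}->{1,3,4}; Z {1,2,3,6}->{2,3,6}
So after constraint 1: D(Z)={2,3,6}, size = 3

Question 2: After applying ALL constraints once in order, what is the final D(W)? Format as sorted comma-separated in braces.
Constraint 1 (Y < Z) on D(Y)={1,3,4,6} D(Z)={1,2,3,6}: Y {1,3,4,6}->{1,3,4}; Z {1,2,3,6}->{2,3,6}
Constraint 2 (Z != Y) on D(Z)={2,3,6} D(Y)={1,3,4}: no change
Constraint 3 (W + Z = Y) on D(W)={2,3,5,6} D(Z)={2,3,6} D(Y)={1,3,4}: W {2,3,5,6}->{2}; Z {2,3,6}->{2}; Y {1,3,4}->{4}
Constraint 4 (Y + W = Z) on D(Y)={4} D(W)={2} D(Z)={2}: Y {4}->{}; W {2}->{}; Z {2}->{}
So after all 4 constraints: D(W) = {}

Answer: {}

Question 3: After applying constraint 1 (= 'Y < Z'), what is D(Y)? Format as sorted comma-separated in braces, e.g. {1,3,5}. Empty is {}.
Answer: {1,3,4}

Derivation:
Constraint 1 (Y < Z) on D(Y)={1,3,4,6} D(Z)={1,2,3,6}: Y {1,3,4,6}->{1,3,4}; Z {1,2,3,6}->{2,3,6}
So after constraint 1: D(Y) = {1,3,4}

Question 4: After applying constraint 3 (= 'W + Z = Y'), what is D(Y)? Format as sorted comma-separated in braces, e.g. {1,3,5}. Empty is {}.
Answer: {4}

Derivation:
Constraint 1 (Y < Z) on D(Y)={1,3,4,6} D(Z)={1,2,3,6}: Y {1,3,4,6}->{1,3,4}; Z {1,2,3,6}->{2,3,6}
Constraint 2 (Z != Y) on D(Z)={2,3,6} D(Y)={1,3,4}: no change
Constraint 3 (W + Z = Y) on D(W)={2,3,5,6} D(Z)={2,3,6} D(Y)={1,3,4}: W {2,3,5,6}->{2}; Z {2,3,6}->{2}; Y {1,3,4}->{4}
So after constraint 3: D(Y) = {4}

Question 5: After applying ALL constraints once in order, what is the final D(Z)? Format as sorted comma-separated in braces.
Answer: {}

Derivation:
Constraint 1 (Y < Z) on D(Y)={1,3,4,6} D(Z)={1,2,3,6}: Y {1,3,4,6}->{1,3,4}; Z {1,2,3,6}->{2,3,6}
Constraint 2 (Z != Y) on D(Z)={2,3,6} D(Y)={1,3,4}: no change
Constraint 3 (W + Z = Y) on D(W)={2,3,5,6} D(Z)={2,3,6} D(Y)={1,3,4}: W {2,3,5,6}->{2}; Z {2,3,6}->{2}; Y {1,3,4}->{4}
Constraint 4 (Y + W = Z) on D(Y)={4} D(W)={2} D(Z)={2}: Y {4}->{}; W {2}->{}; Z {2}->{}
So after all 4 constraints: D(Z) = {}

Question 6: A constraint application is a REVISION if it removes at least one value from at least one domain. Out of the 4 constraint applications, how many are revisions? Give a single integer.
Constraint 1 (Y < Z) on D(Y)={1,3,4,6} D(Z)={1,2,3,6}: Y {1,3,4,6}->{1,3,4}; Z {1,2,3,6}->{2,3,6} => REVISION
Constraint 2 (Z != Y) on D(Z)={2,3,6} D(Y)={1,3,4}: no change => not a revision
Constraint 3 (W + Z = Y) on D(W)={2,3,5,6} D(Z)={2,3,6} D(Y)={1,3,4}: W {2,3,5,6}->{2}; Z {2,3,6}->{2}; Y {1,3,4}->{4} => REVISION
Constraint 4 (Y + W = Z) on D(Y)={4} D(W)={2} D(Z)={2}: Y {4}->{}; W {2}->{}; Z {2}->{} => REVISION
Total revisions = 3

Answer: 3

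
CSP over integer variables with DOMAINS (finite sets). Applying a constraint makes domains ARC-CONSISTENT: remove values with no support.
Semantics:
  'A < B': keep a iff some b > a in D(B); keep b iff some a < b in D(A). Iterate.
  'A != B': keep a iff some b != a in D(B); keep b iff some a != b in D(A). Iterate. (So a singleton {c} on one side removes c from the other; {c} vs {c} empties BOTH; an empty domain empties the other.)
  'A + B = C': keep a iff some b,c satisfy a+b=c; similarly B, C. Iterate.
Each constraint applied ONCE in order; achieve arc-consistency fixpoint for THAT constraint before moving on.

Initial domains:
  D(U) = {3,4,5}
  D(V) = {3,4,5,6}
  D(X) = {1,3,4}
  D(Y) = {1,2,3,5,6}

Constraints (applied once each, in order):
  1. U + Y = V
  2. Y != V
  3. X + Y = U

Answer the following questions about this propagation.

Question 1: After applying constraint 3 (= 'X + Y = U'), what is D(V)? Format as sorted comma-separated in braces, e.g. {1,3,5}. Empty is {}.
Constraint 1 (U + Y = V) on D(U)={3,4,5} D(Y)={1,2,3,5,6} D(V)={3,4,5,6}: Y {1,2,3,5,6}->{1,2,3}; V {3,4,5,6}->{4,5,6}
Constraint 2 (Y != V) on D(Y)={1,2,3} D(V)={4,5,6}: no change
Constraint 3 (X + Y = U) on D(X)={1,3,4} D(Y)={1,2,3} D(U)={3,4,5}: no change
So after constraint 3: D(V) = {4,5,6}

Answer: {4,5,6}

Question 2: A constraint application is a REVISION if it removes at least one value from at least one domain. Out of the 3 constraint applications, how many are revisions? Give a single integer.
Constraint 1 (U + Y = V) on D(U)={3,4,5} D(Y)={1,2,3,5,6} D(V)={3,4,5,6}: Y {1,2,3,5,6}->{1,2,3}; V {3,4,5,6}->{4,5,6} => REVISION
Constraint 2 (Y != V) on D(Y)={1,2,3} D(V)={4,5,6}: no change => not a revision
Constraint 3 (X + Y = U) on D(X)={1,3,4} D(Y)={1,2,3} D(U)={3,4,5}: no change => not a revision
Total revisions = 1

Answer: 1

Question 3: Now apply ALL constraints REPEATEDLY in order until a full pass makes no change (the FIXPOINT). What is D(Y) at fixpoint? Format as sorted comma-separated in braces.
pass 0 (initial): D(Y)={1,2,3,5,6}
pass 1: V {3,4,5,6}->{4,5,6}; Y {1,2,3,5,6}->{1,2,3}
pass 2: no change
Fixpoint after 2 passes: D(Y) = {1,2,3}

Answer: {1,2,3}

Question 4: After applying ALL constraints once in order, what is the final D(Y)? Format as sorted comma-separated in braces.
Constraint 1 (U + Y = V) on D(U)={3,4,5} D(Y)={1,2,3,5,6} D(V)={3,4,5,6}: Y {1,2,3,5,6}->{1,2,3}; V {3,4,5,6}->{4,5,6}
Constraint 2 (Y != V) on D(Y)={1,2,3} D(V)={4,5,6}: no change
Constraint 3 (X + Y = U) on D(X)={1,3,4} D(Y)={1,2,3} D(U)={3,4,5}: no change
So after all 3 constraints: D(Y) = {1,2,3}

Answer: {1,2,3}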